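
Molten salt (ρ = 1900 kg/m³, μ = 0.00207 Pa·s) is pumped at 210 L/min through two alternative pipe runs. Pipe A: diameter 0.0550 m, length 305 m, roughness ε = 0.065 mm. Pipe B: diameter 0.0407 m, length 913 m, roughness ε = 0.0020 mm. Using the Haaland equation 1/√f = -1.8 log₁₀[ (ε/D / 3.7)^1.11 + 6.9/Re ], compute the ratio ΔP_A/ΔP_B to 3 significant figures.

ΔP_A/ΔP_B ≈ 0.0954

Pipe A: V = Q/A = 0.0035/0.002376 = 1.473 m/s; Re = 7.437e+04; ε/D = 0.00118; Haaland → f = 0.02318; ΔP_A = f(L/D)(ρV²/2) = 2.651e+05 Pa.
Pipe B: V = Q/A = 0.0035/0.001301 = 2.69 m/s; Re = 1.005e+05; ε/D = 4.91e-05; Haaland → f = 0.01801; ΔP_B = f(L/D)(ρV²/2) = 2.778e+06 Pa.
ΔP_A/ΔP_B = 2.651e+05/2.778e+06 = 0.0954.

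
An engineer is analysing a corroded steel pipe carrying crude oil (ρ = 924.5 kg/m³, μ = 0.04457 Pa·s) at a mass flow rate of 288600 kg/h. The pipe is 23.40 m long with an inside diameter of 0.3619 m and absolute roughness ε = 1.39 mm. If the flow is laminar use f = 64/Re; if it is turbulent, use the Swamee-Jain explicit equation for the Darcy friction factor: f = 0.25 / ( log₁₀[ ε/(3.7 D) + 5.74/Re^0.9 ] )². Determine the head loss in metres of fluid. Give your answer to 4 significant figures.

h_f ≈ 0.09421 m

ṁ = 288600 kg/h = 288600/3600 = 80.17 kg/s.
A = πD²/4 = π(0.3619)²/4 = 0.1029 m²; mean velocity V = ṁ/(ρA) = 80.17/(924.5 · 0.1029) = 0.843 m/s.
Reynolds number Re = ρVD/μ = 924.5 · 0.843 · 0.3619 / 0.0446 = 6328.
Re > 4000 → turbulent. Relative roughness ε/D = 0.00139/0.3619 = 0.00384. Swamee-Jain: f = 0.25/(log₁₀[0.00384/3.7 + 5.74/6328^0.9])² = 0.25/(log₁₀[0.00104 + 0.00218])² = 0.25/(-2.493)² = 0.04023.
Darcy-Weisbach: ΔP = f(L/D)(ρV²/2) = 0.04023·(23.4/0.3619)·(924.5·0.843²/2) = 0.04023·64.66·328.5 = 854.4 Pa.
Head loss h_f = ΔP/(ρg) = 854.4/(924.5·9.81) = 0.09421 m.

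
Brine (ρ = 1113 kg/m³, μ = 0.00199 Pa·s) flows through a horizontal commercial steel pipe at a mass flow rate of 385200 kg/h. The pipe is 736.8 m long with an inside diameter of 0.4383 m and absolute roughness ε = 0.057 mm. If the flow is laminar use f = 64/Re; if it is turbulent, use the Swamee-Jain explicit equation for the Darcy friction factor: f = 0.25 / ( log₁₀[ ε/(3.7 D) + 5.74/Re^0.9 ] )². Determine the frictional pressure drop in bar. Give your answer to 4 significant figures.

ṁ = 385200 kg/h = 385200/3600 = 107 kg/s.
A = πD²/4 = π(0.4383)²/4 = 0.1509 m²; mean velocity V = ṁ/(ρA) = 107/(1113 · 0.1509) = 0.6372 m/s.
Reynolds number Re = ρVD/μ = 1113 · 0.6372 · 0.4383 / 0.00199 = 1.562e+05.
Re > 4000 → turbulent. Relative roughness ε/D = 5.7e-05/0.4383 = 0.00013. Swamee-Jain: f = 0.25/(log₁₀[0.00013/3.7 + 5.74/1.562e+05^0.9])² = 0.25/(log₁₀[3.51e-05 + 0.000122])² = 0.25/(-3.805)² = 0.01727.
Darcy-Weisbach: ΔP = f(L/D)(ρV²/2) = 0.01727·(736.8/0.4383)·(1113·0.6372²/2) = 0.01727·1681·225.9 = 6558 Pa.
ΔP = 6558 Pa = 0.06558 bar.

ΔP ≈ 0.06558 bar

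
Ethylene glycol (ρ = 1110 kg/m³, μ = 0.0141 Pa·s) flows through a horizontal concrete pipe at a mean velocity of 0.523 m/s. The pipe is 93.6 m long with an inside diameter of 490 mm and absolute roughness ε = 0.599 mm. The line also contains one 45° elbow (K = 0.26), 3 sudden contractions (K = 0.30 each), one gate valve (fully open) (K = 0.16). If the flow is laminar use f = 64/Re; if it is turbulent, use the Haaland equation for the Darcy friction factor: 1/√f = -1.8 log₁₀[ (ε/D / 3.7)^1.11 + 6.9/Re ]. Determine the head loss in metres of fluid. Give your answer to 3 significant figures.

h_f ≈ 0.0930 m

Reynolds number Re = ρVD/μ = 1110 · 0.523 · 0.49 / 0.0141 = 2.017e+04.
Re > 4000 → turbulent. Relative roughness ε/D = 0.000599/0.49 = 0.00122. Haaland: 1/√f = -1.8 log₁₀[(0.00122/3.7)^1.11 + 6.9/2.017e+04] = -1.8 log₁₀[0.000137 + 0.000342] = 5.976, so f = 0.028.
Total minor-loss coefficient ΣK = 1·0.26 + 3·0.3 + 1·0.16 = 1.32.
ΔP = [f·L/D + ΣK]·(ρV²/2) = [0.028·93.6/0.49 + 1.32]·(1110·0.523²/2) = [5.349 + 1.32]·151.8 = 1012 Pa.
Head loss h_f = ΔP/(ρg) = 1012/(1110·9.81) = 0.0930 m.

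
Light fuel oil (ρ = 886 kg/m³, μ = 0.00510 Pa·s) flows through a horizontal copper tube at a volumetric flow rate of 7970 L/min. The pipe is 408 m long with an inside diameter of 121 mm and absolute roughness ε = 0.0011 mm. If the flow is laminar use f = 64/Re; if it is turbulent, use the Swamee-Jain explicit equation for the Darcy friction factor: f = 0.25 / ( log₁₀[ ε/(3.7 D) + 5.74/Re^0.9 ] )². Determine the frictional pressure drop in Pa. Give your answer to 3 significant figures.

Q = 7970 L/min = 7970/60000 = 0.1328 m³/s.
Cross-sectional area A = πD²/4 = π(0.121)²/4 = 0.0115 m²; mean velocity V = Q/A = 0.1328/0.0115 = 11.55 m/s.
Reynolds number Re = ρVD/μ = 886 · 11.55 · 0.121 / 0.0051 = 2.428e+05.
Re > 4000 → turbulent. Relative roughness ε/D = 1.1e-06/0.121 = 9.09e-06. Swamee-Jain: f = 0.25/(log₁₀[9.09e-06/3.7 + 5.74/2.428e+05^0.9])² = 0.25/(log₁₀[2.46e-06 + 8.17e-05])² = 0.25/(-4.075)² = 0.01506.
Darcy-Weisbach: ΔP = f(L/D)(ρV²/2) = 0.01506·(408/0.121)·(886·11.55²/2) = 0.01506·3372·5.911e+04 = 3.001e+06 Pa.

ΔP ≈ 3.00×10^6 Pa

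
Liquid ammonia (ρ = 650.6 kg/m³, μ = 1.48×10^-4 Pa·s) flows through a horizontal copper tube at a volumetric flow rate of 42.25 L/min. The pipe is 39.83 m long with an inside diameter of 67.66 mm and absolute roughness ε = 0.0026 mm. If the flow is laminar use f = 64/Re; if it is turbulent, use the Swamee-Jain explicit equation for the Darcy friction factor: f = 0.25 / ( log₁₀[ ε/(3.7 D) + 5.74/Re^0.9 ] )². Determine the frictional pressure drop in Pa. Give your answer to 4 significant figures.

ΔP ≈ 148.6 Pa

Q = 42.25 L/min = 42.25/60000 = 0.0007042 m³/s.
Cross-sectional area A = πD²/4 = π(0.06766)²/4 = 0.003595 m²; mean velocity V = Q/A = 0.0007042/0.003595 = 0.1958 m/s.
Reynolds number Re = ρVD/μ = 650.6 · 0.1958 · 0.06766 / 0.000148 = 5.825e+04.
Re > 4000 → turbulent. Relative roughness ε/D = 2.6e-06/0.06766 = 3.84e-05. Swamee-Jain: f = 0.25/(log₁₀[3.84e-05/3.7 + 5.74/5.825e+04^0.9])² = 0.25/(log₁₀[1.04e-05 + 0.000295])² = 0.25/(-3.515)² = 0.02024.
Darcy-Weisbach: ΔP = f(L/D)(ρV²/2) = 0.02024·(39.83/0.06766)·(650.6·0.1958²/2) = 0.02024·588.7·12.48 = 148.6 Pa.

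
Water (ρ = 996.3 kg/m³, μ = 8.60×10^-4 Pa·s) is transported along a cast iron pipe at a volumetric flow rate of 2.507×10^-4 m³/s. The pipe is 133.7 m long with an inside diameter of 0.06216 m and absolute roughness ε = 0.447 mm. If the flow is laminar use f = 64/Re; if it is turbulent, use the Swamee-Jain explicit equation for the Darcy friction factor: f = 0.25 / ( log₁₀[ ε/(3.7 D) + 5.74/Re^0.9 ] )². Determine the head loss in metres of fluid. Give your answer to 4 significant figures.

Cross-sectional area A = πD²/4 = π(0.06216)²/4 = 0.003035 m²; mean velocity V = Q/A = 0.0002507/0.003035 = 0.08261 m/s.
Reynolds number Re = ρVD/μ = 996.3 · 0.08261 · 0.06216 / 0.00086 = 5949.
Re > 4000 → turbulent. Relative roughness ε/D = 0.000447/0.06216 = 0.00719. Swamee-Jain: f = 0.25/(log₁₀[0.00719/3.7 + 5.74/5949^0.9])² = 0.25/(log₁₀[0.00194 + 0.0023])² = 0.25/(-2.372)² = 0.04443.
Darcy-Weisbach: ΔP = f(L/D)(ρV²/2) = 0.04443·(133.7/0.06216)·(996.3·0.08261²/2) = 0.04443·2151·3.4 = 324.9 Pa.
Head loss h_f = ΔP/(ρg) = 324.9/(996.3·9.81) = 0.03324 m.

h_f ≈ 0.03324 m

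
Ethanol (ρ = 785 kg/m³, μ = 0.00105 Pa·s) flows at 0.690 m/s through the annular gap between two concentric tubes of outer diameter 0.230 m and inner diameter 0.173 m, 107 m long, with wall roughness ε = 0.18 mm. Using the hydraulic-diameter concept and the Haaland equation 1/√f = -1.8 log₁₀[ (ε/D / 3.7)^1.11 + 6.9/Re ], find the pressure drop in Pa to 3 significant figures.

ΔP ≈ 10600 Pa

Hydraulic diameter D_h = 4A/P = D_o - D_i = 0.23 - 0.173 = 0.057 m.
Re = ρVD_h/μ = 785·0.69·0.057/0.00105 = 2.94e+04.
ε/D_h = 0.00018/0.057 = 0.00316; Haaland gives 1/√f = -1.8 log₁₀[0.000392+0.000235] = 5.765, so f = 0.03009.
ΔP = f(L/D_h)(ρV²/2) = 0.03009·107/0.057·186.9 = 1.055e+04 Pa.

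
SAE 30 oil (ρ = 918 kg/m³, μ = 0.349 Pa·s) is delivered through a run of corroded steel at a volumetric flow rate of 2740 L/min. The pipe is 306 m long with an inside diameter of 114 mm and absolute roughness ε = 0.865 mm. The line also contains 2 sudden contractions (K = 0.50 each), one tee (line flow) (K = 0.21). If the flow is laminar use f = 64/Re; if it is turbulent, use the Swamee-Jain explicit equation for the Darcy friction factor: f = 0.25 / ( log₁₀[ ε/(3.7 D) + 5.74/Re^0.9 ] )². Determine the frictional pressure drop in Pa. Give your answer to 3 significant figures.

ΔP ≈ 1.19×10^6 Pa

Q = 2740 L/min = 2740/60000 = 0.04567 m³/s.
Cross-sectional area A = πD²/4 = π(0.114)²/4 = 0.01021 m²; mean velocity V = Q/A = 0.04567/0.01021 = 4.474 m/s.
Reynolds number Re = ρVD/μ = 918 · 4.474 · 0.114 / 0.349 = 1342.
Re < 2300 → laminar flow, so f = 64/Re = 64/1342 = 0.0477 (the turbulent correlation is not needed).
Total minor-loss coefficient ΣK = 2·0.5 + 1·0.21 = 1.21.
ΔP = [f·L/D + ΣK]·(ρV²/2) = [0.0477·306/0.114 + 1.21]·(918·4.474²/2) = [128 + 1.21]·9188 = 1.188e+06 Pa.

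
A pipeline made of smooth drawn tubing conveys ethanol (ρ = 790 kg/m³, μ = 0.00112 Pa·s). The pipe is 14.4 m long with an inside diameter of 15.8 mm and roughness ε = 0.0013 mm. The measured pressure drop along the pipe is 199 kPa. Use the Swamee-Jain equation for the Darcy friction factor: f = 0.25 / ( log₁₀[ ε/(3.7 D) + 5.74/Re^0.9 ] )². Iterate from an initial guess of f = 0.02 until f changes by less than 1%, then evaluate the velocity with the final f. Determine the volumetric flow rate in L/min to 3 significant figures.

Rearranging Darcy-Weisbach: V = √(2·ΔP·D/(f·L·ρ)). With ε/D = 1.3e-06/0.0158 = 8.23e-05, iterate starting from f = 0.02:
  f = 0.02 → V = √(2·1.99e+05·0.0158/(0.02·14.4·790)) = 5.257 m/s; Re = ρVD/μ = 5.859e+04; f → 0.0204
  f = 0.0204 → V = 5.205 m/s; Re = 5.801e+04; f → 0.02045
Converged (Δf/f < 1%). With the final f = 0.02045: V = √(2·1.99e+05·0.0158/(0.02045·14.4·790)) = 5.2 m/s.
Q = V·A = 5.2·(π/4·0.0158²) = 0.001019 m³/s = 61.2 L/min.

Q ≈ 61.2 L/min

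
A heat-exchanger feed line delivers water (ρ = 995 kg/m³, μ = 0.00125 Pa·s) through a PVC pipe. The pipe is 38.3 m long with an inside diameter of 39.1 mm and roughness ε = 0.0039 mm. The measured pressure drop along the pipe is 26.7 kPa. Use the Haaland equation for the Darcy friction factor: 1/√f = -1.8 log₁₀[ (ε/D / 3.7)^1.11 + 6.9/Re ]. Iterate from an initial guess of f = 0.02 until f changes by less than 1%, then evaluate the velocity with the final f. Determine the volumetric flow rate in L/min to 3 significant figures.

Q ≈ 116 L/min

Rearranging Darcy-Weisbach: V = √(2·ΔP·D/(f·L·ρ)). With ε/D = 3.9e-06/0.0391 = 9.97e-05, iterate starting from f = 0.02:
  f = 0.02 → V = √(2·2.67e+04·0.0391/(0.02·38.3·995)) = 1.655 m/s; Re = ρVD/μ = 5.151e+04; f → 0.02086
  f = 0.02086 → V = 1.621 m/s; Re = 5.044e+04; f → 0.02095
Converged (Δf/f < 1%). With the final f = 0.02095: V = √(2·2.67e+04·0.0391/(0.02095·38.3·995)) = 1.617 m/s.
Q = V·A = 1.617·(π/4·0.0391²) = 0.001942 m³/s = 116 L/min.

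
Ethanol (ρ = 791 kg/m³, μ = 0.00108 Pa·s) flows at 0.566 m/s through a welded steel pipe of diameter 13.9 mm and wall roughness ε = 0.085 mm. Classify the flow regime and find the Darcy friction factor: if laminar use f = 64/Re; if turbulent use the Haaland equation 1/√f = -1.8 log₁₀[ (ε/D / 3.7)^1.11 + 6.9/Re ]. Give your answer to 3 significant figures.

f ≈ 0.0425

Re = ρVD/μ = 791·0.566·0.0139/0.00108 = 5762.
Re > 4000 → turbulent. ε/D = 8.5e-05/0.0139 = 0.00612; Haaland: 1/√f = -1.8 log₁₀[0.000817 + 0.0012] = 4.853, so f = 0.04247.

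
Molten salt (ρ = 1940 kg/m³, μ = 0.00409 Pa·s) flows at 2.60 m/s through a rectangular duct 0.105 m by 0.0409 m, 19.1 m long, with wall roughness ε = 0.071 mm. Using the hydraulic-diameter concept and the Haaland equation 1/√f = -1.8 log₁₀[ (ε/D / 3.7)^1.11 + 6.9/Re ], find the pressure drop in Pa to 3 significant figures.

ΔP ≈ 49600 Pa

Hydraulic diameter D_h = 4A/P = 4·(0.105·0.0409)/(2·(0.105+0.0409)) = 0.01718/0.2918 = 0.05887 m.
Re = ρVD_h/μ = 1940·2.6·0.05887/0.00409 = 7.26e+04.
ε/D_h = 7.1e-05/0.05887 = 0.00121; Haaland gives 1/√f = -1.8 log₁₀[0.000135+9.5e-05] = 6.55, so f = 0.02331.
ΔP = f(L/D_h)(ρV²/2) = 0.02331·19.1/0.05887·6557 = 4.96e+04 Pa.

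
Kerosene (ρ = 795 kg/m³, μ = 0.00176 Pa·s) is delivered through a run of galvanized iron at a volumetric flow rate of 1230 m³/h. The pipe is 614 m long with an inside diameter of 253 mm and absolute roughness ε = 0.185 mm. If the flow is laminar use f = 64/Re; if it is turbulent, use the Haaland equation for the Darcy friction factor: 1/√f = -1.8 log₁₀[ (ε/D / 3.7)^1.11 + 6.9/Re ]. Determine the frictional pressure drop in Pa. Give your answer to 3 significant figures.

ΔP ≈ 833000 Pa

Q = 1230 m³/h = 1230/3600 = 0.3417 m³/s.
Cross-sectional area A = πD²/4 = π(0.253)²/4 = 0.05027 m²; mean velocity V = Q/A = 0.3417/0.05027 = 6.796 m/s.
Reynolds number Re = ρVD/μ = 795 · 6.796 · 0.253 / 0.00176 = 7.767e+05.
Re > 4000 → turbulent. Relative roughness ε/D = 0.000185/0.253 = 0.000731. Haaland: 1/√f = -1.8 log₁₀[(0.000731/3.7)^1.11 + 6.9/7.767e+05] = -1.8 log₁₀[7.73e-05 + 8.88e-06] = 7.316, so f = 0.01868.
Darcy-Weisbach: ΔP = f(L/D)(ρV²/2) = 0.01868·(614/0.253)·(795·6.796²/2) = 0.01868·2427·1.836e+04 = 8.325e+05 Pa.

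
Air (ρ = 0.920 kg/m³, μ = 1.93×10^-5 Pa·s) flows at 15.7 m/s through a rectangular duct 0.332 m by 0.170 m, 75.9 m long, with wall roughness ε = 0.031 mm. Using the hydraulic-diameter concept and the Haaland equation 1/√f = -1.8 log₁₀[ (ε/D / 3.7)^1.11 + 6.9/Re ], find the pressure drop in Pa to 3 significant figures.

Hydraulic diameter D_h = 4A/P = 4·(0.332·0.17)/(2·(0.332+0.17)) = 0.2258/1.004 = 0.2249 m.
Re = ρVD_h/μ = 0.92·15.7·0.2249/1.93e-05 = 1.683e+05.
ε/D_h = 3.1e-05/0.2249 = 0.000138; Haaland gives 1/√f = -1.8 log₁₀[1.21e-05+4.1e-05] = 7.694, so f = 0.01689.
ΔP = f(L/D_h)(ρV²/2) = 0.01689·75.9/0.2249·113.4 = 646.5 Pa.

ΔP ≈ 646 Pa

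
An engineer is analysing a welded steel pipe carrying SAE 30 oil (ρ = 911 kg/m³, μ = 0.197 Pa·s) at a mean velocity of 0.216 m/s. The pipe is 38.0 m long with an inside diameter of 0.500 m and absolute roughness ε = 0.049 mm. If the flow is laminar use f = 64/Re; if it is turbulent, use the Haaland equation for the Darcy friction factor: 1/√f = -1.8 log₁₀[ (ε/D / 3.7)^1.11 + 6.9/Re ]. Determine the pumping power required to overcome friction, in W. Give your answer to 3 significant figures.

Reynolds number Re = ρVD/μ = 911 · 0.216 · 0.5 / 0.197 = 499.4.
Re < 2300 → laminar flow, so f = 64/Re = 64/499.4 = 0.1281 (the turbulent correlation is not needed).
Darcy-Weisbach: ΔP = f(L/D)(ρV²/2) = 0.1281·(38/0.5)·(911·0.216²/2) = 0.1281·76·21.25 = 207 Pa.
Q = V·A = 0.216·0.1963 = 0.04241 m³/s.
Pumping power P = QΔP = 0.04241·207 = 8.778 W = 8.78 W.

P ≈ 8.78 W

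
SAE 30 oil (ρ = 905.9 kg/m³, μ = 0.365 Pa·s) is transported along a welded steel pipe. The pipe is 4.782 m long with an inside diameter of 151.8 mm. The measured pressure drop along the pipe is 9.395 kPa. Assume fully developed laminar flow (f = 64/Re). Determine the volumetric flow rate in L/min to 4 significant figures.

Q ≈ 4209 L/min

For laminar flow, f = 64/Re with Re = ρVD/μ, so Darcy-Weisbach reduces to ΔP = 32μLV/D². Solving for V: V = ΔP·D²/(32μL) = 9395·(0.1518)²/(32·0.365·4.782) = 3.876 m/s.
Check: Re = ρVD/μ = 905.9·3.876·0.1518/0.365 = 1460 < 2300, so the laminar assumption holds.
Q = V·A = 3.876·(π/4·0.1518²) = 0.07015 m³/s = 4209 L/min.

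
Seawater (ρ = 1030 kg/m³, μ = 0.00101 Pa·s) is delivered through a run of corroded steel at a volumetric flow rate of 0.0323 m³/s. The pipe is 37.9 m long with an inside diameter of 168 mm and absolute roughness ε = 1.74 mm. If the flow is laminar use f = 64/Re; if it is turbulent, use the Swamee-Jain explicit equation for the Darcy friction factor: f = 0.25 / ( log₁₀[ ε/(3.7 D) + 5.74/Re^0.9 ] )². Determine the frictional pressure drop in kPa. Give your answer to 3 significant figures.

Cross-sectional area A = πD²/4 = π(0.168)²/4 = 0.02217 m²; mean velocity V = Q/A = 0.0323/0.02217 = 1.457 m/s.
Reynolds number Re = ρVD/μ = 1030 · 1.457 · 0.168 / 0.00101 = 2.496e+05.
Re > 4000 → turbulent. Relative roughness ε/D = 0.00174/0.168 = 0.0104. Swamee-Jain: f = 0.25/(log₁₀[0.0104/3.7 + 5.74/2.496e+05^0.9])² = 0.25/(log₁₀[0.0028 + 7.97e-05])² = 0.25/(-2.541)² = 0.03873.
Darcy-Weisbach: ΔP = f(L/D)(ρV²/2) = 0.03873·(37.9/0.168)·(1030·1.457²/2) = 0.03873·225.6·1093 = 9553 Pa.
ΔP = 9553 Pa = 9.55 kPa.

ΔP ≈ 9.55 kPa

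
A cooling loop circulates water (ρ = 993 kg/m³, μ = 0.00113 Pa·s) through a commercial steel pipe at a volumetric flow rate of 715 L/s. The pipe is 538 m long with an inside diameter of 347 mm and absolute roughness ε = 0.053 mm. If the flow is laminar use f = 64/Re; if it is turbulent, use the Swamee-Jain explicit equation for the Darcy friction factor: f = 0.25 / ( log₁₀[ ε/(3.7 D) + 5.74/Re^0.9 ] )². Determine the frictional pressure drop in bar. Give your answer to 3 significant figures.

Q = 715 L/s = 715/1000 = 0.715 m³/s.
Cross-sectional area A = πD²/4 = π(0.347)²/4 = 0.09457 m²; mean velocity V = Q/A = 0.715/0.09457 = 7.561 m/s.
Reynolds number Re = ρVD/μ = 993 · 7.561 · 0.347 / 0.00113 = 2.305e+06.
Re > 4000 → turbulent. Relative roughness ε/D = 5.3e-05/0.347 = 0.000153. Swamee-Jain: f = 0.25/(log₁₀[0.000153/3.7 + 5.74/2.305e+06^0.9])² = 0.25/(log₁₀[4.13e-05 + 1.08e-05])² = 0.25/(-4.284)² = 0.01362.
Darcy-Weisbach: ΔP = f(L/D)(ρV²/2) = 0.01362·(538/0.347)·(993·7.561²/2) = 0.01362·1550·2.838e+04 = 5.995e+05 Pa.
ΔP = 5.995e+05 Pa = 6.00 bar.

ΔP ≈ 6.00 bar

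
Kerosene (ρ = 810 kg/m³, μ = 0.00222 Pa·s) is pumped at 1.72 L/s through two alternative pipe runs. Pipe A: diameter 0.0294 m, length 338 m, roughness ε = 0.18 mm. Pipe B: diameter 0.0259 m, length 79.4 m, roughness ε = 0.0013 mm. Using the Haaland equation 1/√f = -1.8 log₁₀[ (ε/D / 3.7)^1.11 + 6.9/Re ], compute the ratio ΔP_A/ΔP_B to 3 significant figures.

Pipe A: V = Q/A = 0.00172/0.0006789 = 2.534 m/s; Re = 2.718e+04; ε/D = 0.00612; Haaland → f = 0.03499; ΔP_A = f(L/D)(ρV²/2) = 1.046e+06 Pa.
Pipe B: V = Q/A = 0.00172/0.0005269 = 3.265 m/s; Re = 3.085e+04; ε/D = 5.02e-05; Haaland → f = 0.02326; ΔP_B = f(L/D)(ρV²/2) = 3.078e+05 Pa.
ΔP_A/ΔP_B = 1.046e+06/3.078e+05 = 3.40.

ΔP_A/ΔP_B ≈ 3.40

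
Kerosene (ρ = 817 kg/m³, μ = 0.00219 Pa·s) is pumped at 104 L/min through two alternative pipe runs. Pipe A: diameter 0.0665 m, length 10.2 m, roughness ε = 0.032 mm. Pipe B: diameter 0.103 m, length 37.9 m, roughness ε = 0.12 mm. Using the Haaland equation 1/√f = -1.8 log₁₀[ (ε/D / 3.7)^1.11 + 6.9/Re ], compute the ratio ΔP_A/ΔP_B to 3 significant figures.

Pipe A: V = Q/A = 0.001733/0.003473 = 0.4991 m/s; Re = 1.238e+04; ε/D = 0.000481; Haaland → f = 0.02981; ΔP_A = f(L/D)(ρV²/2) = 465.2 Pa.
Pipe B: V = Q/A = 0.001733/0.008332 = 0.208 m/s; Re = 7993; ε/D = 0.00117; Haaland → f = 0.03422; ΔP_B = f(L/D)(ρV²/2) = 222.6 Pa.
ΔP_A/ΔP_B = 465.2/222.6 = 2.09.

ΔP_A/ΔP_B ≈ 2.09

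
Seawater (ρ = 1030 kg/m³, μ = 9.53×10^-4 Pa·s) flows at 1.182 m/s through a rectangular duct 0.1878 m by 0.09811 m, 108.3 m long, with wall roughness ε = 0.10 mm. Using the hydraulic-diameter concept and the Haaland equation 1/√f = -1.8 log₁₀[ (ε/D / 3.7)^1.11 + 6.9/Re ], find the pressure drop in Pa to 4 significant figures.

ΔP ≈ 12240 Pa

Hydraulic diameter D_h = 4A/P = 4·(0.1878·0.09811)/(2·(0.1878+0.09811)) = 0.0737/0.5718 = 0.1289 m.
Re = ρVD_h/μ = 1030·1.182·0.1289/0.000953 = 1.647e+05.
ε/D_h = 0.0001/0.1289 = 0.000776; Haaland gives 1/√f = -1.8 log₁₀[8.26e-05+4.19e-05] = 7.029, so f = 0.02024.
ΔP = f(L/D_h)(ρV²/2) = 0.02024·108.3/0.1289·719.5 = 1.224e+04 Pa.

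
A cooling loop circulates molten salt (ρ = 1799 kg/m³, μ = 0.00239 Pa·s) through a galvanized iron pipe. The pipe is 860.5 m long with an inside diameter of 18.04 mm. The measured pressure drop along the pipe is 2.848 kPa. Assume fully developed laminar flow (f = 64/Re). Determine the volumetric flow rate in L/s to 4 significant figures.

Q ≈ 0.003600 L/s

For laminar flow, f = 64/Re with Re = ρVD/μ, so Darcy-Weisbach reduces to ΔP = 32μLV/D². Solving for V: V = ΔP·D²/(32μL) = 2848·(0.01804)²/(32·0.00239·860.5) = 0.01408 m/s.
Check: Re = ρVD/μ = 1799·0.01408·0.01804/0.00239 = 191.2 < 2300, so the laminar assumption holds.
Q = V·A = 0.01408·(π/4·0.01804²) = 3.6e-06 m³/s = 0.003600 L/s.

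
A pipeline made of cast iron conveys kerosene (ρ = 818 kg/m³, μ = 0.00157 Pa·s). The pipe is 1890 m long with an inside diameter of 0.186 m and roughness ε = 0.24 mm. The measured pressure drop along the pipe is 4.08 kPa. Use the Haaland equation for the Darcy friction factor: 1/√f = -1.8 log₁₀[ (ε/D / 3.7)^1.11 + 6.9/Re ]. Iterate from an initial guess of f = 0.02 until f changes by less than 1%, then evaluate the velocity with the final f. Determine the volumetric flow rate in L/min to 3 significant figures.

Q ≈ 301 L/min

Rearranging Darcy-Weisbach: V = √(2·ΔP·D/(f·L·ρ)). With ε/D = 0.00024/0.186 = 0.00129, iterate starting from f = 0.02:
  f = 0.02 → V = √(2·4080·0.186/(0.02·1890·818)) = 0.2216 m/s; Re = ρVD/μ = 2.147e+04; f → 0.02782
  f = 0.02782 → V = 0.1879 m/s; Re = 1.821e+04; f → 0.02868
  f = 0.02868 → V = 0.185 m/s; Re = 1.793e+04; f → 0.02877
Converged (Δf/f < 1%). With the final f = 0.02877: V = √(2·4080·0.186/(0.02877·1890·818)) = 0.1847 m/s.
Q = V·A = 0.1847·(π/4·0.186²) = 0.00502 m³/s = 301 L/min.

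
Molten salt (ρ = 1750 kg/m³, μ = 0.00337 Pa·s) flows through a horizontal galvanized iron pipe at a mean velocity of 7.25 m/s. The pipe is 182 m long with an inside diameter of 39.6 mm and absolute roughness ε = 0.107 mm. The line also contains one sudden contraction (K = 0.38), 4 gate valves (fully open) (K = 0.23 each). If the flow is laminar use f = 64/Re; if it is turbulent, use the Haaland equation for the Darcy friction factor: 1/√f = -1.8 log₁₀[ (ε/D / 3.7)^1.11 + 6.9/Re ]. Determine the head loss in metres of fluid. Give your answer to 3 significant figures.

h_f ≈ 328 m

Reynolds number Re = ρVD/μ = 1750 · 7.25 · 0.0396 / 0.00337 = 1.491e+05.
Re > 4000 → turbulent. Relative roughness ε/D = 0.000107/0.0396 = 0.0027. Haaland: 1/√f = -1.8 log₁₀[(0.0027/3.7)^1.11 + 6.9/1.491e+05] = -1.8 log₁₀[0.00033 + 4.63e-05] = 6.164, so f = 0.02632.
Total minor-loss coefficient ΣK = 1·0.38 + 4·0.23 = 1.3.
ΔP = [f·L/D + ΣK]·(ρV²/2) = [0.02632·182/0.0396 + 1.3]·(1750·7.25²/2) = [121 + 1.3]·4.599e+04 = 5.623e+06 Pa.
Head loss h_f = ΔP/(ρg) = 5.623e+06/(1750·9.81) = 328 m.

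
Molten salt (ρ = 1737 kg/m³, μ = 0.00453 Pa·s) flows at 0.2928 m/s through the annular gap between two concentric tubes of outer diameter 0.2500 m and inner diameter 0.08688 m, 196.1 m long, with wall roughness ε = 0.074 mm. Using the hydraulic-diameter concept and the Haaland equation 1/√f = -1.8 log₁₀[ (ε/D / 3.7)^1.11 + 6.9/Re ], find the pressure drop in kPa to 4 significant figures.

ΔP ≈ 2.426 kPa

Hydraulic diameter D_h = 4A/P = D_o - D_i = 0.25 - 0.08688 = 0.1631 m.
Re = ρVD_h/μ = 1737·0.2928·0.1631/0.00453 = 1.831e+04.
ε/D_h = 7.4e-05/0.1631 = 0.000454; Haaland gives 1/√f = -1.8 log₁₀[4.55e-05+0.000377] = 6.074, so f = 0.02711.
ΔP = f(L/D_h)(ρV²/2) = 0.02711·196.1/0.1631·74.46 = 2426 Pa.
ΔP = 2.426 kPa.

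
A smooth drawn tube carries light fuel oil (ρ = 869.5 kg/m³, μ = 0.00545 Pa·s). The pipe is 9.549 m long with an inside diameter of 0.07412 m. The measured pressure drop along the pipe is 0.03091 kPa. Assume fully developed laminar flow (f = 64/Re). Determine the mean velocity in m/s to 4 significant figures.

For laminar flow, f = 64/Re with Re = ρVD/μ, so Darcy-Weisbach reduces to ΔP = 32μLV/D². Solving for V: V = ΔP·D²/(32μL) = 30.91·(0.07412)²/(32·0.00545·9.549) = 0.102 m/s.
Check: Re = ρVD/μ = 869.5·0.102·0.07412/0.00545 = 1206 < 2300, so the laminar assumption holds.

V ≈ 0.1020 m/s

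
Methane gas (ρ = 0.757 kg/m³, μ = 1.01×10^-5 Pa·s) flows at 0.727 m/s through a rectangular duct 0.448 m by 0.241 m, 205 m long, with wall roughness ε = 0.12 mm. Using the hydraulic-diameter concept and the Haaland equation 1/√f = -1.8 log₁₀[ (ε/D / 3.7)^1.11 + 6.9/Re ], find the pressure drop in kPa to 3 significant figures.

ΔP ≈ 0.00359 kPa

Hydraulic diameter D_h = 4A/P = 4·(0.448·0.241)/(2·(0.448+0.241)) = 0.4319/1.378 = 0.3134 m.
Re = ρVD_h/μ = 0.757·0.727·0.3134/1.01e-05 = 1.708e+04.
ε/D_h = 0.00012/0.3134 = 0.000383; Haaland gives 1/√f = -1.8 log₁₀[3.77e-05+0.000404] = 6.039, so f = 0.02742.
ΔP = f(L/D_h)(ρV²/2) = 0.02742·205/0.3134·0.2 = 3.588 Pa.
ΔP = 0.00359 kPa.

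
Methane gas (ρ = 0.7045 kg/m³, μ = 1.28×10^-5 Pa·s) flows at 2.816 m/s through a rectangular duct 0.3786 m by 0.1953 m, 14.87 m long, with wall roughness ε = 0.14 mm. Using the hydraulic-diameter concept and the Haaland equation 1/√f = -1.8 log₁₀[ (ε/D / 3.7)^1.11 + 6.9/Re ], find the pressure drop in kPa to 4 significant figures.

ΔP ≈ 0.003752 kPa

Hydraulic diameter D_h = 4A/P = 4·(0.3786·0.1953)/(2·(0.3786+0.1953)) = 0.2958/1.148 = 0.2577 m.
Re = ρVD_h/μ = 0.7045·2.816·0.2577/1.28e-05 = 3.994e+04.
ε/D_h = 0.00014/0.2577 = 0.000543; Haaland gives 1/√f = -1.8 log₁₀[5.56e-05+0.000173] = 6.554, so f = 0.02328.
ΔP = f(L/D_h)(ρV²/2) = 0.02328·14.87/0.2577·2.793 = 3.752 Pa.
ΔP = 0.003752 kPa.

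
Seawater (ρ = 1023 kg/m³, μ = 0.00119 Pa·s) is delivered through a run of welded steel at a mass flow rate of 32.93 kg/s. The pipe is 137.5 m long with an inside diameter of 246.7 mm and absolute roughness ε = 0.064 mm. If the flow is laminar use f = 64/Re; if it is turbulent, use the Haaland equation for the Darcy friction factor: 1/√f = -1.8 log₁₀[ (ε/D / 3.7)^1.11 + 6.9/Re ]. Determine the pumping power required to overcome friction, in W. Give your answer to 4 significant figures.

P ≈ 75.02 W

A = πD²/4 = π(0.2467)²/4 = 0.0478 m²; mean velocity V = ṁ/(ρA) = 32.93/(1023 · 0.0478) = 0.6734 m/s.
Reynolds number Re = ρVD/μ = 1023 · 0.6734 · 0.2467 / 0.00119 = 1.428e+05.
Re > 4000 → turbulent. Relative roughness ε/D = 6.4e-05/0.2467 = 0.000259. Haaland: 1/√f = -1.8 log₁₀[(0.000259/3.7)^1.11 + 6.9/1.428e+05] = -1.8 log₁₀[2.45e-05 + 4.83e-05] = 7.448, so f = 0.01803.
Darcy-Weisbach: ΔP = f(L/D)(ρV²/2) = 0.01803·(137.5/0.2467)·(1023·0.6734²/2) = 0.01803·557.4·232 = 2331 Pa.
Q = ṁ/ρ = 32.93/1023 = 0.03219 m³/s.
Pumping power P = QΔP = 0.03219·2331 = 75.018 W = 75.02 W.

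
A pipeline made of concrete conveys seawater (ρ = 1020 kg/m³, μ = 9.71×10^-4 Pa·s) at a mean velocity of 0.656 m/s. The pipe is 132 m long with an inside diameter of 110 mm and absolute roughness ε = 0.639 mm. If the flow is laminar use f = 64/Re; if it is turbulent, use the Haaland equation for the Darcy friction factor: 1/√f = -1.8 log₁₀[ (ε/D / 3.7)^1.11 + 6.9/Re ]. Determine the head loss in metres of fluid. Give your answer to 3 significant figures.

h_f ≈ 0.865 m

Reynolds number Re = ρVD/μ = 1020 · 0.656 · 0.11 / 0.000971 = 7.58e+04.
Re > 4000 → turbulent. Relative roughness ε/D = 0.000639/0.11 = 0.00581. Haaland: 1/√f = -1.8 log₁₀[(0.00581/3.7)^1.11 + 6.9/7.58e+04] = -1.8 log₁₀[0.000772 + 9.1e-05] = 5.515, so f = 0.03287.
Darcy-Weisbach: ΔP = f(L/D)(ρV²/2) = 0.03287·(132/0.11)·(1020·0.656²/2) = 0.03287·1200·219.5 = 8658 Pa.
Head loss h_f = ΔP/(ρg) = 8658/(1020·9.81) = 0.865 m.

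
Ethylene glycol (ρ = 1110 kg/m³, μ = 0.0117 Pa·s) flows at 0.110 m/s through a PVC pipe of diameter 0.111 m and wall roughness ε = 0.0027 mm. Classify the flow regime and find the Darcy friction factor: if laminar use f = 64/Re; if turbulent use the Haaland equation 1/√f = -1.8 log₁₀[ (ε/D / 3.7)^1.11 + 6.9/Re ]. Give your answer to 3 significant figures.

Re = ρVD/μ = 1110·0.11·0.111/0.0117 = 1158.
Re < 2300 → laminar, so f = 64/Re = 0.05525 (roughness is irrelevant in laminar flow).

f ≈ 0.0552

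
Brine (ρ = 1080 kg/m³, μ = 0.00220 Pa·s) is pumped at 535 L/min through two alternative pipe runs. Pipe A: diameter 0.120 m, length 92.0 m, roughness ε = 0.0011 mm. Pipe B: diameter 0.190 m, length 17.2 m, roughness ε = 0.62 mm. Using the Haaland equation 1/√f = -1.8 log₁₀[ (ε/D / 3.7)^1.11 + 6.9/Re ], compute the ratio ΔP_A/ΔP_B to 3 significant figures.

ΔP_A/ΔP_B ≈ 37.1

Pipe A: V = Q/A = 0.008917/0.01131 = 0.7884 m/s; Re = 4.644e+04; ε/D = 9.17e-06; Haaland → f = 0.02108; ΔP_A = f(L/D)(ρV²/2) = 5425 Pa.
Pipe B: V = Q/A = 0.008917/0.02835 = 0.3145 m/s; Re = 2.933e+04; ε/D = 0.00326; Haaland → f = 0.03028; ΔP_B = f(L/D)(ρV²/2) = 146.4 Pa.
ΔP_A/ΔP_B = 5425/146.4 = 37.1.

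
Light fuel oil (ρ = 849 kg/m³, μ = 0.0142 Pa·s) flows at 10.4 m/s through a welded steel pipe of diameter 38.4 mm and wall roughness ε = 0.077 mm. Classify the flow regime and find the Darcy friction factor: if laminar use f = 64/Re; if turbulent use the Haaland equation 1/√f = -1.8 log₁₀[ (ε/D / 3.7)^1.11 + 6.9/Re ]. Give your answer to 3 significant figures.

f ≈ 0.0287

Re = ρVD/μ = 849·10.4·0.0384/0.0142 = 2.388e+04.
Re > 4000 → turbulent. ε/D = 7.7e-05/0.0384 = 0.00201; Haaland: 1/√f = -1.8 log₁₀[0.000237 + 0.000289] = 5.902, so f = 0.0287.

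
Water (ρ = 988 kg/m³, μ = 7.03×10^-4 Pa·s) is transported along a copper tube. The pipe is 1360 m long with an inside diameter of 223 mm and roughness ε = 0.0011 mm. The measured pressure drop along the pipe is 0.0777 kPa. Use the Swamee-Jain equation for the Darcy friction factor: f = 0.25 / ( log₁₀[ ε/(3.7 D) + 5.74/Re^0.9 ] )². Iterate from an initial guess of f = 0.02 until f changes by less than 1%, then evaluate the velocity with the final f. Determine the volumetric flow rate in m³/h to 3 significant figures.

Q ≈ 3.99 m³/h

Rearranging Darcy-Weisbach: V = √(2·ΔP·D/(f·L·ρ)). With ε/D = 1.1e-06/0.223 = 4.93e-06, iterate starting from f = 0.02:
  f = 0.02 → V = √(2·77.7·0.223/(0.02·1360·988)) = 0.03591 m/s; Re = ρVD/μ = 1.125e+04; f → 0.03
  f = 0.03 → V = 0.02932 m/s; Re = 9189; f → 0.03171
  f = 0.03171 → V = 0.02852 m/s; Re = 8937; f → 0.03196
Converged (Δf/f < 1%). With the final f = 0.03196: V = √(2·77.7·0.223/(0.03196·1360·988)) = 0.02841 m/s.
Q = V·A = 0.02841·(π/4·0.223²) = 0.001109 m³/s = 3.99 m³/h.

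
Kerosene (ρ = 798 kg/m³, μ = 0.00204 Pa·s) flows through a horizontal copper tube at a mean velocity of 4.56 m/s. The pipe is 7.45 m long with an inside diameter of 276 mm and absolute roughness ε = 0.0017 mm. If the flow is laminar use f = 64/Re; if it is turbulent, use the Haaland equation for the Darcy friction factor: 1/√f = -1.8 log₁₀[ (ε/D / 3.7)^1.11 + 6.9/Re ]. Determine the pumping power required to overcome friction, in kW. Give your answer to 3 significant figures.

Reynolds number Re = ρVD/μ = 798 · 4.56 · 0.276 / 0.00204 = 4.923e+05.
Re > 4000 → turbulent. Relative roughness ε/D = 1.7e-06/0.276 = 6.16e-06. Haaland: 1/√f = -1.8 log₁₀[(6.16e-06/3.7)^1.11 + 6.9/4.923e+05] = -1.8 log₁₀[3.85e-07 + 1.4e-05] = 8.715, so f = 0.01317.
Darcy-Weisbach: ΔP = f(L/D)(ρV²/2) = 0.01317·(7.45/0.276)·(798·4.56²/2) = 0.01317·26.99·8297 = 2949 Pa.
Q = V·A = 4.56·0.05983 = 0.2728 m³/s.
Pumping power P = QΔP = 0.2728·2949 = 804.4 W = 0.804 kW.

P ≈ 0.804 kW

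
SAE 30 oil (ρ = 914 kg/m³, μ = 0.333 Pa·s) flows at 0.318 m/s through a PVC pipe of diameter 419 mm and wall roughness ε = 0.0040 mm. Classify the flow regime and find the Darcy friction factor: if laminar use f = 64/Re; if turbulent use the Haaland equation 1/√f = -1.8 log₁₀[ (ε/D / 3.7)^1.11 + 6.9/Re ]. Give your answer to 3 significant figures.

f ≈ 0.175

Re = ρVD/μ = 914·0.318·0.419/0.333 = 365.7.
Re < 2300 → laminar, so f = 64/Re = 0.175 (roughness is irrelevant in laminar flow).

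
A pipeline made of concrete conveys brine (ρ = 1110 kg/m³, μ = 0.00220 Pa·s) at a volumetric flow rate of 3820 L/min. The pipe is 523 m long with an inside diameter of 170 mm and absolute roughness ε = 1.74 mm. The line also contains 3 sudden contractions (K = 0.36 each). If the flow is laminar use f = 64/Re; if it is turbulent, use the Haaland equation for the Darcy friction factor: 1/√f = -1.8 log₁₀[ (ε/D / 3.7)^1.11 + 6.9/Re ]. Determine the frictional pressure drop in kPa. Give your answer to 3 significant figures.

ΔP ≈ 522 kPa

Q = 3820 L/min = 3820/60000 = 0.06367 m³/s.
Cross-sectional area A = πD²/4 = π(0.17)²/4 = 0.0227 m²; mean velocity V = Q/A = 0.06367/0.0227 = 2.805 m/s.
Reynolds number Re = ρVD/μ = 1110 · 2.805 · 0.17 / 0.0022 = 2.406e+05.
Re > 4000 → turbulent. Relative roughness ε/D = 0.00174/0.17 = 0.0102. Haaland: 1/√f = -1.8 log₁₀[(0.0102/3.7)^1.11 + 6.9/2.406e+05] = -1.8 log₁₀[0.00145 + 2.87e-05] = 5.096, so f = 0.03851.
Total minor-loss coefficient ΣK = 3·0.36 = 1.08.
ΔP = [f·L/D + ΣK]·(ρV²/2) = [0.03851·523/0.17 + 1.08]·(1110·2.805²/2) = [118.5 + 1.08]·4367 = 5.221e+05 Pa.
ΔP = 5.221e+05 Pa = 522 kPa.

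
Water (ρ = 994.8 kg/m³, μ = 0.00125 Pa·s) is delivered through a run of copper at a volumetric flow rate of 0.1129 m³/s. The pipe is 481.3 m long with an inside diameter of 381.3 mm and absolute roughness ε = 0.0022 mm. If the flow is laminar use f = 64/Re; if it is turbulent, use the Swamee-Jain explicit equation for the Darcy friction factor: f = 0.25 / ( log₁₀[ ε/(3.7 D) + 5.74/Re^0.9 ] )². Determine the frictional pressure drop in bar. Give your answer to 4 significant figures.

ΔP ≈ 0.08864 bar

Cross-sectional area A = πD²/4 = π(0.3813)²/4 = 0.1142 m²; mean velocity V = Q/A = 0.1129/0.1142 = 0.9887 m/s.
Reynolds number Re = ρVD/μ = 994.8 · 0.9887 · 0.3813 / 0.00125 = 3e+05.
Re > 4000 → turbulent. Relative roughness ε/D = 2.2e-06/0.3813 = 5.77e-06. Swamee-Jain: f = 0.25/(log₁₀[5.77e-06/3.7 + 5.74/3e+05^0.9])² = 0.25/(log₁₀[1.56e-06 + 6.75e-05])² = 0.25/(-4.161)² = 0.01444.
Darcy-Weisbach: ΔP = f(L/D)(ρV²/2) = 0.01444·(481.3/0.3813)·(994.8·0.9887²/2) = 0.01444·1262·486.2 = 8864 Pa.
ΔP = 8864 Pa = 0.08864 bar.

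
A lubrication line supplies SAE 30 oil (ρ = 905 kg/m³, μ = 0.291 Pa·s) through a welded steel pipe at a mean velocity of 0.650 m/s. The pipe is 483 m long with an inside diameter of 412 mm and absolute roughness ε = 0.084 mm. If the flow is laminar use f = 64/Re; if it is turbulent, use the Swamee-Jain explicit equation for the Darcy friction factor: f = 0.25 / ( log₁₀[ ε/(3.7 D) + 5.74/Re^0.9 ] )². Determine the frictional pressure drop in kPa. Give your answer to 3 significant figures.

Reynolds number Re = ρVD/μ = 905 · 0.65 · 0.412 / 0.291 = 832.8.
Re < 2300 → laminar flow, so f = 64/Re = 64/832.8 = 0.07684 (the turbulent correlation is not needed).
Darcy-Weisbach: ΔP = f(L/D)(ρV²/2) = 0.07684·(483/0.412)·(905·0.65²/2) = 0.07684·1172·191.2 = 1.722e+04 Pa.
ΔP = 1.722e+04 Pa = 17.2 kPa.

ΔP ≈ 17.2 kPa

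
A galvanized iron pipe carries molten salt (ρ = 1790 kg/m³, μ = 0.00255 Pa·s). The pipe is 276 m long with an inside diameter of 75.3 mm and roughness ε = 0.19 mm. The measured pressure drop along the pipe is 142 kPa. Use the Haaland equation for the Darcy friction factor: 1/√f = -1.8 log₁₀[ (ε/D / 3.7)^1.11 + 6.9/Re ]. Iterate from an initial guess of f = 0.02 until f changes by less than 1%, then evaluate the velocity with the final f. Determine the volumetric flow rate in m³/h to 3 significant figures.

Q ≈ 20.3 m³/h

Rearranging Darcy-Weisbach: V = √(2·ΔP·D/(f·L·ρ)). With ε/D = 0.00019/0.0753 = 0.00252, iterate starting from f = 0.02:
  f = 0.02 → V = √(2·1.42e+05·0.0753/(0.02·276·1790)) = 1.471 m/s; Re = ρVD/μ = 7.776e+04; f → 0.02664
  f = 0.02664 → V = 1.275 m/s; Re = 6.738e+04; f → 0.02687
Converged (Δf/f < 1%). With the final f = 0.02687: V = √(2·1.42e+05·0.0753/(0.02687·276·1790)) = 1.269 m/s.
Q = V·A = 1.269·(π/4·0.0753²) = 0.005652 m³/s = 20.3 m³/h.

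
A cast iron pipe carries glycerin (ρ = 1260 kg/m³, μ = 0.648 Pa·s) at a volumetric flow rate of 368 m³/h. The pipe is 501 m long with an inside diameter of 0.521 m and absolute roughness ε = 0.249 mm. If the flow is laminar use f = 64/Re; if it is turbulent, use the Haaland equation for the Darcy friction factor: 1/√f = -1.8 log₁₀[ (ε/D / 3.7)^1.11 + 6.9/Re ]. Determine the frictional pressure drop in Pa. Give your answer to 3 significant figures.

ΔP ≈ 18400 Pa

Q = 368 m³/h = 368/3600 = 0.1022 m³/s.
Cross-sectional area A = πD²/4 = π(0.521)²/4 = 0.2132 m²; mean velocity V = Q/A = 0.1022/0.2132 = 0.4795 m/s.
Reynolds number Re = ρVD/μ = 1260 · 0.4795 · 0.521 / 0.648 = 485.8.
Re < 2300 → laminar flow, so f = 64/Re = 64/485.8 = 0.1318 (the turbulent correlation is not needed).
Darcy-Weisbach: ΔP = f(L/D)(ρV²/2) = 0.1318·(501/0.521)·(1260·0.4795²/2) = 0.1318·961.6·144.8 = 1.835e+04 Pa.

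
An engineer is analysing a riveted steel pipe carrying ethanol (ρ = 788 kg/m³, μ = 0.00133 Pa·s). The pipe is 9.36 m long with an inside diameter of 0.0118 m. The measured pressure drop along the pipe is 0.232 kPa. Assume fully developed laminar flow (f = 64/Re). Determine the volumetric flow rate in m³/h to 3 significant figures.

For laminar flow, f = 64/Re with Re = ρVD/μ, so Darcy-Weisbach reduces to ΔP = 32μLV/D². Solving for V: V = ΔP·D²/(32μL) = 232·(0.0118)²/(32·0.00133·9.36) = 0.08109 m/s.
Check: Re = ρVD/μ = 788·0.08109·0.0118/0.00133 = 566.9 < 2300, so the laminar assumption holds.
Q = V·A = 0.08109·(π/4·0.0118²) = 8.868e-06 m³/s = 0.0319 m³/h.

Q ≈ 0.0319 m³/h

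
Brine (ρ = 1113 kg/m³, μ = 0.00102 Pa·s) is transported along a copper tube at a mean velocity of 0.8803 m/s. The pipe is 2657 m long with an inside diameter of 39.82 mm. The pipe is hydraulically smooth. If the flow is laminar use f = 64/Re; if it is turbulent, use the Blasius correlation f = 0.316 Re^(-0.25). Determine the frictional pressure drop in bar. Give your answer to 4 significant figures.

Reynolds number Re = ρVD/μ = 1113 · 0.8803 · 0.03982 / 0.00102 = 3.825e+04.
Re > 4000 → turbulent. Smooth-pipe (Blasius): f = 0.316 Re^(-0.25) = 0.316/(3.825e+04)^0.25 = 0.0226.
Darcy-Weisbach: ΔP = f(L/D)(ρV²/2) = 0.0226·(2657/0.03982)·(1113·0.8803²/2) = 0.0226·6.673e+04·431.2 = 6.502e+05 Pa.
ΔP = 6.502e+05 Pa = 6.502 bar.

ΔP ≈ 6.502 bar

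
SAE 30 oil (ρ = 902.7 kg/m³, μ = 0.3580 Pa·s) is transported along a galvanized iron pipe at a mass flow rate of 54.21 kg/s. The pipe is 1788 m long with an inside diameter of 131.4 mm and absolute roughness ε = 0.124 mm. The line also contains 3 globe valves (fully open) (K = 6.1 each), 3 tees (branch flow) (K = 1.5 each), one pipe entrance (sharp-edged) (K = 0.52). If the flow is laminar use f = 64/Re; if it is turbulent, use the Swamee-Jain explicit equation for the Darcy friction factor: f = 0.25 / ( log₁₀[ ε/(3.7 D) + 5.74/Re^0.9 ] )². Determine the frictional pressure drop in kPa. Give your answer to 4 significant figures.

ΔP ≈ 5460 kPa

A = πD²/4 = π(0.1314)²/4 = 0.01356 m²; mean velocity V = ṁ/(ρA) = 54.21/(902.7 · 0.01356) = 4.428 m/s.
Reynolds number Re = ρVD/μ = 902.7 · 4.428 · 0.1314 / 0.358 = 1467.
Re < 2300 → laminar flow, so f = 64/Re = 64/1467 = 0.04362 (the turbulent correlation is not needed).
Total minor-loss coefficient ΣK = 3·6.1 + 3·1.5 + 1·0.52 = 23.3.
ΔP = [f·L/D + ΣK]·(ρV²/2) = [0.04362·1788/0.1314 + 23.3]·(902.7·4.428²/2) = [593.5 + 23.3]·8852 = 5.46e+06 Pa.
ΔP = 5.46e+06 Pa = 5460 kPa.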